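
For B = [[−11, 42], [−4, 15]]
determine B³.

[[−155, 546], [−52, 183]]

tr B = 4 and det B = 3, so the characteristic polynomial is λ² − (4)λ + (3) with roots 3 and 1.
Eigenvectors give P = [[3, 7], [1, 2]] with P⁻¹ = [[−2, 7], [1, −3]], and B = P·diag(3, 1)·P⁻¹.
Then B³ = P·diag(27, 1)·P⁻¹ = [[81, 7], [27, 2]] · [[−2, 7], [1, −3]] = [[−155, 546], [−52, 183]].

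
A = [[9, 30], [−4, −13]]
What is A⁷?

tr A = −4 and det A = 3, so the characteristic polynomial is λ² − (−4)λ + (3) with roots −3 and −1.
Eigenvectors give P = [[−5, −3], [2, 1]] with P⁻¹ = [[1, 3], [−2, −5]], and A = P·diag(−3, −1)·P⁻¹.
Then A⁷ = P·diag(−2187, −1)·P⁻¹ = [[10935, 3], [−4374, −1]] · [[1, 3], [−2, −5]] = [[10929, 32790], [−4372, −13117]].

[[10929, 32790], [−4372, −13117]]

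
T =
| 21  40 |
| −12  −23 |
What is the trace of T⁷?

tr T = −2 and det T = −3, so the characteristic polynomial is λ² − (−2)λ + (−3) with roots 1 and −3.
Eigenvectors give P = [[2, 5], [−1, −3]] with P⁻¹ = [[3, 5], [−1, −2]], and T = P·diag(1, −3)·P⁻¹.
Then T⁷ = P·diag(1, −2187)·P⁻¹ = [[2, −10935], [−1, 6561]] · [[3, 5], [−1, −2]] = [[10941, 21880], [−6564, −13127]].

−2186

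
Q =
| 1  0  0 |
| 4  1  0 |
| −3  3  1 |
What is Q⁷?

Q = I + N where N = [[0, 0, 0], [4, 0, 0], [−3, 3, 0]] is strictly lower-triangular, so N³ = 0.
(I + N)⁷ = I + 7·N + 21·N² = [[1, 0, 0], [28, 1, 0], [231, 21, 1]].

[[1, 0, 0], [28, 1, 0], [231, 21, 1]]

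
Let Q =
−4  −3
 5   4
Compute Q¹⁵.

Q² = I (check: tr Q = 0 and det Q = −1), so Q¹⁵ = Q since 15 is odd.

[[−4, −3], [5, 4]]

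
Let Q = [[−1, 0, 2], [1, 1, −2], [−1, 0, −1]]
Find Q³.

Q² = [[−1, 0, −4], [2, 1, 2], [2, 0, −1]]
Q³ = [[5, 0, 2], [−3, 1, 0], [−1, 0, 5]]

[[5, 0, 2], [−3, 1, 0], [−1, 0, 5]]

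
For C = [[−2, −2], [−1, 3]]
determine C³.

[[−10, −18], [−9, 35]]

C² = [[6, −2], [−1, 11]]
C³ = [[−10, −18], [−9, 35]]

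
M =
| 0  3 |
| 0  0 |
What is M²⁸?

[[0, 0], [0, 0]]

M is strictly triangular, hence nilpotent: M² = 0, so M²⁸ = 0.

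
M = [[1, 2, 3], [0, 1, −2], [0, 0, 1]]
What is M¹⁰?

[[1, 20, −150], [0, 1, −20], [0, 0, 1]]

M = I + N where N = [[0, 2, 3], [0, 0, −2], [0, 0, 0]] is strictly upper-triangular, so N³ = 0.
(I + N)¹⁰ = I + 10·N + 45·N² = [[1, 20, −150], [0, 1, −20], [0, 0, 1]].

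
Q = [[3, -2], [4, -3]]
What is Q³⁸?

[[1, 0], [0, 1]]

Q² = I (check: tr Q = 0 and det Q = -1), so Q³⁸ = I since 38 is even.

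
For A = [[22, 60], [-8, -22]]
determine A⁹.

tr A = 0 and det A = -4, so the characteristic polynomial is λ² − (0)λ + (-4) with roots -2 and 2.
Eigenvectors give P = [[-5, -3], [2, 1]] with P⁻¹ = [[1, 3], [-2, -5]], and A = P·diag(-2, 2)·P⁻¹.
Then A⁹ = P·diag(-512, 512)·P⁻¹ = [[2560, -1536], [-1024, 512]] · [[1, 3], [-2, -5]] = [[5632, 15360], [-2048, -5632]].

[[5632, 15360], [-2048, -5632]]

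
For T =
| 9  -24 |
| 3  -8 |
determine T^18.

T² = T (a projection; rank 1, trace 1), so T^18 = T.

[[9, -24], [3, -8]]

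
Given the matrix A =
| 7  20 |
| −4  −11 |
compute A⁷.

[[8743, 21860], [−4372, −10931]]

tr A = −4 and det A = 3, so the characteristic polynomial is λ² − (−4)λ + (3) with roots −1 and −3.
Eigenvectors give P = [[5, −2], [−2, 1]] with P⁻¹ = [[1, 2], [2, 5]], and A = P·diag(−1, −3)·P⁻¹.
Then A⁷ = P·diag(−1, −2187)·P⁻¹ = [[−5, 4374], [2, −2187]] · [[1, 2], [2, 5]] = [[8743, 21860], [−4372, −10931]].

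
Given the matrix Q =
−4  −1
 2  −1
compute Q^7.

[[−4246, −2059], [4118, 1931]]

tr Q = −5 and det Q = 6, so the characteristic polynomial is λ² − (−5)λ + (6) with roots −3 and −2.
Eigenvectors give P = [[1, −1], [−1, 2]] with P⁻¹ = [[2, 1], [1, 1]], and Q = P·diag(−3, −2)·P⁻¹.
Then Q^7 = P·diag(−2187, −128)·P⁻¹ = [[−2187, 128], [2187, −256]] · [[2, 1], [1, 1]] = [[−4246, −2059], [4118, 1931]].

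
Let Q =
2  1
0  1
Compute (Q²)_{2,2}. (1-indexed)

1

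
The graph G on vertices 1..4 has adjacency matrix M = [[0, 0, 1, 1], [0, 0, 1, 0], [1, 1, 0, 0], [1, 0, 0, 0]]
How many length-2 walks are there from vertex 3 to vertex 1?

0

The number of length-2 walks from vertex 3 to vertex 1 is entry (3,1) of M², where M is the adjacency matrix.
M² = [[2, 1, 0, 0], [1, 1, 0, 0], [0, 0, 2, 1], [0, 0, 1, 1]]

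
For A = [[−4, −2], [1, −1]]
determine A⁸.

[[12866, 12610], [−6305, −6049]]

tr A = −5 and det A = 6, so the characteristic polynomial is λ² − (−5)λ + (6) with roots −3 and −2.
Eigenvectors give P = [[2, −1], [−1, 1]] with P⁻¹ = [[1, 1], [1, 2]], and A = P·diag(−3, −2)·P⁻¹.
Then A⁸ = P·diag(6561, 256)·P⁻¹ = [[13122, −256], [−6561, 256]] · [[1, 1], [1, 2]] = [[12866, 12610], [−6305, −6049]].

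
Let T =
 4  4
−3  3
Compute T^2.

[[4, 28], [−21, −3]]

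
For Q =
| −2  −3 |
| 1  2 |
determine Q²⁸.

[[1, 0], [0, 1]]

Q² = I (check: tr Q = 0 and det Q = −1), so Q²⁸ = I since 28 is even.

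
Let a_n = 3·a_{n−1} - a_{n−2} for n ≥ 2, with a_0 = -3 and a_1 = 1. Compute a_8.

With companion matrix C = [[3, -1], [1, 0]], [a_n, a_{n−1}]ᵀ = C·[a_{n−1}, a_{n−2}]ᵀ, so [a_8, a_7]ᵀ = C⁷·[a_1, a_0]ᵀ.
C⁷ = [[987, -377], [377, -144]], giving [a_8, a_7]ᵀ = [[2118], [809]].

2118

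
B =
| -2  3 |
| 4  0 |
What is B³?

[[-56, 48], [64, -24]]

B² = [[16, -6], [-8, 12]]
B³ = [[-56, 48], [64, -24]]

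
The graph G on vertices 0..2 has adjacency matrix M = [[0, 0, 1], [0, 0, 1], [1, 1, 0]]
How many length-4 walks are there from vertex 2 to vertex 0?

The number of length-4 walks from vertex 2 to vertex 0 is entry (2,0) of M⁴, where M is the adjacency matrix.
M² = [[1, 1, 0], [1, 1, 0], [0, 0, 2]]
M³ = [[0, 0, 2], [0, 0, 2], [2, 2, 0]]
M⁴ = [[2, 2, 0], [2, 2, 0], [0, 0, 4]]

0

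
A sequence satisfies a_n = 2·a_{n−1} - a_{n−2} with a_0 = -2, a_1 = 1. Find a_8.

With companion matrix B = [[2, -1], [1, 0]], [a_n, a_{n−1}]ᵀ = B·[a_{n−1}, a_{n−2}]ᵀ, so [a_8, a_7]ᵀ = B⁷·[a_1, a_0]ᵀ.
B⁷ = [[8, -7], [7, -6]], giving [a_8, a_7]ᵀ = [[22], [19]].

22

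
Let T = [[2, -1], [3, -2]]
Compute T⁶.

T² = I (check: tr T = 0 and det T = -1), so T⁶ = I since 6 is even.

[[1, 0], [0, 1]]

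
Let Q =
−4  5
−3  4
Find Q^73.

[[−4, 5], [−3, 4]]

Q² = I (check: tr Q = 0 and det Q = −1), so Q^73 = Q since 73 is odd.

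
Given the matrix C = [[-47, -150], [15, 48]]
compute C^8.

tr C = 1 and det C = -6, so the characteristic polynomial is λ² − (1)λ + (-6) with roots -2 and 3.
Eigenvectors give P = [[10, -3], [-3, 1]] with P⁻¹ = [[1, 3], [3, 10]], and C = P·diag(-2, 3)·P⁻¹.
Then C^8 = P·diag(256, 6561)·P⁻¹ = [[2560, -19683], [-768, 6561]] · [[1, 3], [3, 10]] = [[-56489, -189150], [18915, 63306]].

[[-56489, -189150], [18915, 63306]]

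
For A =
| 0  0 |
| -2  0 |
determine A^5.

A is strictly triangular, hence nilpotent: A^2 = 0, so A^5 = 0.

[[0, 0], [0, 0]]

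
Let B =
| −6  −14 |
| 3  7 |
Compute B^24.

B² = B (a projection; rank 1, trace 1), so B^24 = B.

[[−6, −14], [3, 7]]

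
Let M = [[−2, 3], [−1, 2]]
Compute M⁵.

M² = I (check: tr M = 0 and det M = −1), so M⁵ = M since 5 is odd.

[[−2, 3], [−1, 2]]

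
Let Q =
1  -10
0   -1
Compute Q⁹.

Q² = I (check: tr Q = 0 and det Q = -1), so Q⁹ = Q since 9 is odd.

[[1, -10], [0, -1]]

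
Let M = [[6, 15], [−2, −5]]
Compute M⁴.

[[6, 15], [−2, −5]]

M² = M (a projection; rank 1, trace 1), so M⁴ = M.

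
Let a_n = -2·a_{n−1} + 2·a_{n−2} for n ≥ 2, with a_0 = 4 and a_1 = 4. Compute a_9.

With companion matrix A = [[-2, 2], [1, 0]], [a_n, a_{n−1}]ᵀ = A·[a_{n−1}, a_{n−2}]ᵀ, so [a_9, a_8]ᵀ = A⁸·[a_1, a_0]ᵀ.
A⁸ = [[2448, -1792], [-896, 656]], giving [a_9, a_8]ᵀ = [[2624], [-960]].

2624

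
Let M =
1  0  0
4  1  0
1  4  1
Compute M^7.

[[1, 0, 0], [28, 1, 0], [343, 28, 1]]

M = I + N where N = [[0, 0, 0], [4, 0, 0], [1, 4, 0]] is strictly lower-triangular, so N^3 = 0.
(I + N)^7 = I + 7·N + 21·N^2 = [[1, 0, 0], [28, 1, 0], [343, 28, 1]].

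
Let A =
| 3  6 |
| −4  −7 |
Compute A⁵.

[[483, 726], [−484, −727]]

tr A = −4 and det A = 3, so the characteristic polynomial is λ² − (−4)λ + (3) with roots −1 and −3.
Eigenvectors give P = [[3, 1], [−2, −1]] with P⁻¹ = [[1, 1], [−2, −3]], and A = P·diag(−1, −3)·P⁻¹.
Then A⁵ = P·diag(−1, −243)·P⁻¹ = [[−3, −243], [2, 243]] · [[1, 1], [−2, −3]] = [[483, 726], [−484, −727]].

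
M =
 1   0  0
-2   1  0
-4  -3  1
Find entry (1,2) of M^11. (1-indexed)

M = I + N where N = [[0, 0, 0], [-2, 0, 0], [-4, -3, 0]] is strictly lower-triangular, so N^3 = 0.
(I + N)^11 = I + 11·N + 55·N^2 = [[1, 0, 0], [-22, 1, 0], [286, -33, 1]].

0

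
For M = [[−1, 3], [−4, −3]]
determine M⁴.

[[−71, 168], [−224, −183]]

M² = [[−11, −12], [16, −3]]
M³ = [[59, 3], [−4, 57]]
M⁴ = [[−71, 168], [−224, −183]]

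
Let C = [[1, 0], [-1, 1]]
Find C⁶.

C = I + N where N = [[0, 0], [-1, 0]] is strictly lower-triangular, so N² = 0.
(I + N)⁶ = I + 6·N = [[1, 0], [-6, 1]].

[[1, 0], [-6, 1]]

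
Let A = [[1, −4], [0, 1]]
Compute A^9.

[[1, −36], [0, 1]]

A = I + N where N = [[0, −4], [0, 0]] is strictly upper-triangular, so N^2 = 0.
(I + N)^9 = I + 9·N = [[1, −36], [0, 1]].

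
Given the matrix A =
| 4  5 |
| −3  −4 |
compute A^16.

[[1, 0], [0, 1]]

A² = I (check: tr A = 0 and det A = −1), so A^16 = I since 16 is even.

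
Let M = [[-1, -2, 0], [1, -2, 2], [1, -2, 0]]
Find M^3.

[[3, -2, 12], [-5, 14, -4], [1, 10, 4]]

M^2 = [[-1, 6, -4], [-1, -2, -4], [-3, 2, -4]]
M^3 = [[3, -2, 12], [-5, 14, -4], [1, 10, 4]]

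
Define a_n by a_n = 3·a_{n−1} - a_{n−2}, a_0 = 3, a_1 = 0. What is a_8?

-1131

With companion matrix M = [[3, -1], [1, 0]], [a_n, a_{n−1}]ᵀ = M·[a_{n−1}, a_{n−2}]ᵀ, so [a_8, a_7]ᵀ = M⁷·[a_1, a_0]ᵀ.
M⁷ = [[987, -377], [377, -144]], giving [a_8, a_7]ᵀ = [[-1131], [-432]].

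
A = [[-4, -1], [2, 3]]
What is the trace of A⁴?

241

A² = [[14, 1], [-2, 7]]
A³ = [[-54, -11], [22, 23]]
A⁴ = [[194, 21], [-42, 47]]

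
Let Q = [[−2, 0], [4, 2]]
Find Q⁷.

[[−128, 0], [256, 128]]

tr Q = 0 and det Q = −4, so the characteristic polynomial is λ² − (0)λ + (−4) with roots −2 and 2.
Eigenvectors give P = [[−1, 0], [1, 1]] with P⁻¹ = [[−1, 0], [1, 1]], and Q = P·diag(−2, 2)·P⁻¹.
Then Q⁷ = P·diag(−128, 128)·P⁻¹ = [[128, 0], [−128, 128]] · [[−1, 0], [1, 1]] = [[−128, 0], [256, 128]].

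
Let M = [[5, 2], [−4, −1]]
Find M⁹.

[[39365, 19682], [−39364, −19681]]

tr M = 4 and det M = 3, so the characteristic polynomial is λ² − (4)λ + (3) with roots 3 and 1.
Eigenvectors give P = [[−1, 1], [1, −2]] with P⁻¹ = [[−2, −1], [−1, −1]], and M = P·diag(3, 1)·P⁻¹.
Then M⁹ = P·diag(19683, 1)·P⁻¹ = [[−19683, 1], [19683, −2]] · [[−2, −1], [−1, −1]] = [[39365, 19682], [−39364, −19681]].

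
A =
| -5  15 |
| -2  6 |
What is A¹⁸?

A² = A (a projection; rank 1, trace 1), so A¹⁸ = A.

[[-5, 15], [-2, 6]]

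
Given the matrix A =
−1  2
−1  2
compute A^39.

[[−1, 2], [−1, 2]]

A² = A (a projection; rank 1, trace 1), so A^39 = A.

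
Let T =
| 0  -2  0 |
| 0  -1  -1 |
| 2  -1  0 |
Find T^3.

[[4, -4, -2], [2, 1, -2], [2, 2, 3]]

T^2 = [[0, 2, 2], [-2, 2, 1], [0, -3, 1]]
T^3 = [[4, -4, -2], [2, 1, -2], [2, 2, 3]]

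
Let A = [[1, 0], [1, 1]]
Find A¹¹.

A = I + N where N = [[0, 0], [1, 0]] is strictly lower-triangular, so N² = 0.
(I + N)¹¹ = I + 11·N = [[1, 0], [11, 1]].

[[1, 0], [11, 1]]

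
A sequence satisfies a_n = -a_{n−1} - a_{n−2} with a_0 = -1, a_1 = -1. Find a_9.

-1

With companion matrix B = [[-1, -1], [1, 0]], [a_n, a_{n−1}]ᵀ = B·[a_{n−1}, a_{n−2}]ᵀ, so [a_9, a_8]ᵀ = B^8·[a_1, a_0]ᵀ.
B^8 = [[0, 1], [-1, -1]], giving [a_9, a_8]ᵀ = [[-1], [2]].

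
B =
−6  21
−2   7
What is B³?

B² = B (a projection; rank 1, trace 1), so B³ = B.

[[−6, 21], [−2, 7]]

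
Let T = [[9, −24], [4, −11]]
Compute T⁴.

tr T = −2 and det T = −3, so the characteristic polynomial is λ² − (−2)λ + (−3) with roots 1 and −3.
Eigenvectors give P = [[3, 2], [1, 1]] with P⁻¹ = [[1, −2], [−1, 3]], and T = P·diag(1, −3)·P⁻¹.
Then T⁴ = P·diag(1, 81)·P⁻¹ = [[3, 162], [1, 81]] · [[1, −2], [−1, 3]] = [[−159, 480], [−80, 241]].

[[−159, 480], [−80, 241]]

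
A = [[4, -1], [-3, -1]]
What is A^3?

A^2 = [[19, -3], [-9, 4]]
A^3 = [[85, -16], [-48, 5]]

[[85, -16], [-48, 5]]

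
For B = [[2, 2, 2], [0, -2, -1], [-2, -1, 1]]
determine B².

[[0, -2, 4], [2, 5, 1], [-6, -3, -2]]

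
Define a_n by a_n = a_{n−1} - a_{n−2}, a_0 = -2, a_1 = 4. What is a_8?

6

With companion matrix M = [[1, -1], [1, 0]], [a_n, a_{n−1}]ᵀ = M·[a_{n−1}, a_{n−2}]ᵀ, so [a_8, a_7]ᵀ = M⁷·[a_1, a_0]ᵀ.
M⁷ = [[1, -1], [1, 0]], giving [a_8, a_7]ᵀ = [[6], [4]].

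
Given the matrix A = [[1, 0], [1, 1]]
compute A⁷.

A = I + N where N = [[0, 0], [1, 0]] is strictly lower-triangular, so N² = 0.
(I + N)⁷ = I + 7·N = [[1, 0], [7, 1]].

[[1, 0], [7, 1]]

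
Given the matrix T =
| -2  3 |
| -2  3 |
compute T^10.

T² = T (a projection; rank 1, trace 1), so T^10 = T.

[[-2, 3], [-2, 3]]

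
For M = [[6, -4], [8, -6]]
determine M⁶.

[[64, 0], [0, 64]]

tr M = 0 and det M = -4, so the characteristic polynomial is λ² − (0)λ + (-4) with roots 2 and -2.
Eigenvectors give P = [[-1, -1], [-1, -2]] with P⁻¹ = [[-2, 1], [1, -1]], and M = P·diag(2, -2)·P⁻¹.
Then M⁶ = P·diag(64, 64)·P⁻¹ = [[-64, -64], [-64, -128]] · [[-2, 1], [1, -1]] = [[64, 0], [0, 64]].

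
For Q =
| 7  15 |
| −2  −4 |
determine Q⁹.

[[3067, 7665], [−1022, −2554]]

tr Q = 3 and det Q = 2, so the characteristic polynomial is λ² − (3)λ + (2) with roots 2 and 1.
Eigenvectors give P = [[−3, −5], [1, 2]] with P⁻¹ = [[−2, −5], [1, 3]], and Q = P·diag(2, 1)·P⁻¹.
Then Q⁹ = P·diag(512, 1)·P⁻¹ = [[−1536, −5], [512, 2]] · [[−2, −5], [1, 3]] = [[3067, 7665], [−1022, −2554]].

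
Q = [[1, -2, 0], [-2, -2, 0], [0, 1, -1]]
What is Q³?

Q² = [[5, 2, 0], [2, 8, 0], [-2, -3, 1]]
Q³ = [[1, -14, 0], [-14, -20, 0], [4, 11, -1]]

[[1, -14, 0], [-14, -20, 0], [4, 11, -1]]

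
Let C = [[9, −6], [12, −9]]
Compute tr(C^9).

0

tr C = 0 and det C = −9, so the characteristic polynomial is λ² − (0)λ + (−9) with roots −3 and 3.
Eigenvectors give P = [[−1, 1], [−2, 1]] with P⁻¹ = [[1, −1], [2, −1]], and C = P·diag(−3, 3)·P⁻¹.
Then C^9 = P·diag(−19683, 19683)·P⁻¹ = [[19683, 19683], [39366, 19683]] · [[1, −1], [2, −1]] = [[59049, −39366], [78732, −59049]].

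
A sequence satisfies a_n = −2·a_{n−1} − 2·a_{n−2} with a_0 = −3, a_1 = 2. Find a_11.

−128

With companion matrix C = [[−2, −2], [1, 0]], [a_n, a_{n−1}]ᵀ = C·[a_{n−1}, a_{n−2}]ᵀ, so [a_11, a_10]ᵀ = C¹⁰·[a_1, a_0]ᵀ.
C¹⁰ = [[32, 64], [−32, −32]], giving [a_11, a_10]ᵀ = [[−128], [32]].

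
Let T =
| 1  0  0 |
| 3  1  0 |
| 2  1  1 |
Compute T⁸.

T = I + N where N = [[0, 0, 0], [3, 0, 0], [2, 1, 0]] is strictly lower-triangular, so N³ = 0.
(I + N)⁸ = I + 8·N + 28·N² = [[1, 0, 0], [24, 1, 0], [100, 8, 1]].

[[1, 0, 0], [24, 1, 0], [100, 8, 1]]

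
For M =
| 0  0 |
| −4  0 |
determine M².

[[0, 0], [0, 0]]

M is strictly triangular, hence nilpotent: M² = 0, so M² = 0.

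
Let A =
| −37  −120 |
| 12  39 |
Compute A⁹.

[[−177157, −590520], [59052, 196839]]

tr A = 2 and det A = −3, so the characteristic polynomial is λ² − (2)λ + (−3) with roots −1 and 3.
Eigenvectors give P = [[10, −3], [−3, 1]] with P⁻¹ = [[1, 3], [3, 10]], and A = P·diag(−1, 3)·P⁻¹.
Then A⁹ = P·diag(−1, 19683)·P⁻¹ = [[−10, −59049], [3, 19683]] · [[1, 3], [3, 10]] = [[−177157, −590520], [59052, 196839]].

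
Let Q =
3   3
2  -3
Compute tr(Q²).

30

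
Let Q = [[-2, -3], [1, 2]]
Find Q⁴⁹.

Q² = I (check: tr Q = 0 and det Q = -1), so Q⁴⁹ = Q since 49 is odd.

[[-2, -3], [1, 2]]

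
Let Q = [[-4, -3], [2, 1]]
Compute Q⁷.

[[-382, -381], [254, 253]]

tr Q = -3 and det Q = 2, so the characteristic polynomial is λ² − (-3)λ + (2) with roots -1 and -2.
Eigenvectors give P = [[-1, 3], [1, -2]] with P⁻¹ = [[2, 3], [1, 1]], and Q = P·diag(-1, -2)·P⁻¹.
Then Q⁷ = P·diag(-1, -128)·P⁻¹ = [[1, -384], [-1, 256]] · [[2, 3], [1, 1]] = [[-382, -381], [254, 253]].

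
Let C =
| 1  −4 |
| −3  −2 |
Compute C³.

[[1, −60], [−45, −44]]

C² = [[13, 4], [3, 16]]
C³ = [[1, −60], [−45, −44]]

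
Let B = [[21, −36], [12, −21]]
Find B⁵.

tr B = 0 and det B = −9, so the characteristic polynomial is λ² − (0)λ + (−9) with roots 3 and −3.
Eigenvectors give P = [[−2, 3], [−1, 2]] with P⁻¹ = [[−2, 3], [−1, 2]], and B = P·diag(3, −3)·P⁻¹.
Then B⁵ = P·diag(243, −243)·P⁻¹ = [[−486, −729], [−243, −486]] · [[−2, 3], [−1, 2]] = [[1701, −2916], [972, −1701]].

[[1701, −2916], [972, −1701]]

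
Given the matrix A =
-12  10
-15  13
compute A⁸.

[[-12354, 12610], [-18915, 19171]]

tr A = 1 and det A = -6, so the characteristic polynomial is λ² − (1)λ + (-6) with roots -2 and 3.
Eigenvectors give P = [[1, -2], [1, -3]] with P⁻¹ = [[3, -2], [1, -1]], and A = P·diag(-2, 3)·P⁻¹.
Then A⁸ = P·diag(256, 6561)·P⁻¹ = [[256, -13122], [256, -19683]] · [[3, -2], [1, -1]] = [[-12354, 12610], [-18915, 19171]].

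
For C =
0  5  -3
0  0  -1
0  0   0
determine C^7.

C is strictly triangular, hence nilpotent: C^3 = 0, so C^7 = 0.

[[0, 0, 0], [0, 0, 0], [0, 0, 0]]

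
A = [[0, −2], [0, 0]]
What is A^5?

A is strictly triangular, hence nilpotent: A^2 = 0, so A^5 = 0.

[[0, 0], [0, 0]]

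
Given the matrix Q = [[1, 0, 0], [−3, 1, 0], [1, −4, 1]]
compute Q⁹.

Q = I + N where N = [[0, 0, 0], [−3, 0, 0], [1, −4, 0]] is strictly lower-triangular, so N³ = 0.
(I + N)⁹ = I + 9·N + 36·N² = [[1, 0, 0], [−27, 1, 0], [441, −36, 1]].

[[1, 0, 0], [−27, 1, 0], [441, −36, 1]]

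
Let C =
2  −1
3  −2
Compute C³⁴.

[[1, 0], [0, 1]]

C² = I (check: tr C = 0 and det C = −1), so C³⁴ = I since 34 is even.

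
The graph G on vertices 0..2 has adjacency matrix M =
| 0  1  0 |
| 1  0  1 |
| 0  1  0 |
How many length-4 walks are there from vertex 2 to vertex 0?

2

The number of length-4 walks from vertex 2 to vertex 0 is entry (2,0) of M⁴, where M is the adjacency matrix.
M² = [[1, 0, 1], [0, 2, 0], [1, 0, 1]]
M³ = [[0, 2, 0], [2, 0, 2], [0, 2, 0]]
M⁴ = [[2, 0, 2], [0, 4, 0], [2, 0, 2]]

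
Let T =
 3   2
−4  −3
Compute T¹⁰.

[[1, 0], [0, 1]]

T² = I (check: tr T = 0 and det T = −1), so T¹⁰ = I since 10 is even.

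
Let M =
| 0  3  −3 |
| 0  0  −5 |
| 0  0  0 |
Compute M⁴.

[[0, 0, 0], [0, 0, 0], [0, 0, 0]]

M is strictly triangular, hence nilpotent: M³ = 0, so M⁴ = 0.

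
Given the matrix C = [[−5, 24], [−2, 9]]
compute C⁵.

tr C = 4 and det C = 3, so the characteristic polynomial is λ² − (4)λ + (3) with roots 3 and 1.
Eigenvectors give P = [[3, 4], [1, 1]] with P⁻¹ = [[−1, 4], [1, −3]], and C = P·diag(3, 1)·P⁻¹.
Then C⁵ = P·diag(243, 1)·P⁻¹ = [[729, 4], [243, 1]] · [[−1, 4], [1, −3]] = [[−725, 2904], [−242, 969]].

[[−725, 2904], [−242, 969]]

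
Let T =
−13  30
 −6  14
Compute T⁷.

[[−517, 1290], [−258, 644]]

tr T = 1 and det T = −2, so the characteristic polynomial is λ² − (1)λ + (−2) with roots 2 and −1.
Eigenvectors give P = [[2, 5], [1, 2]] with P⁻¹ = [[−2, 5], [1, −2]], and T = P·diag(2, −1)·P⁻¹.
Then T⁷ = P·diag(128, −1)·P⁻¹ = [[256, −5], [128, −2]] · [[−2, 5], [1, −2]] = [[−517, 1290], [−258, 644]].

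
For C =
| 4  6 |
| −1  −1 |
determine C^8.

tr C = 3 and det C = 2, so the characteristic polynomial is λ² − (3)λ + (2) with roots 2 and 1.
Eigenvectors give P = [[3, −2], [−1, 1]] with P⁻¹ = [[1, 2], [1, 3]], and C = P·diag(2, 1)·P⁻¹.
Then C^8 = P·diag(256, 1)·P⁻¹ = [[768, −2], [−256, 1]] · [[1, 2], [1, 3]] = [[766, 1530], [−255, −509]].

[[766, 1530], [−255, −509]]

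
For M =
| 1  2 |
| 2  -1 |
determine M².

[[5, 0], [0, 5]]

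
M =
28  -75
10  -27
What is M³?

tr M = 1 and det M = -6, so the characteristic polynomial is λ² − (1)λ + (-6) with roots 3 and -2.
Eigenvectors give P = [[3, -5], [1, -2]] with P⁻¹ = [[2, -5], [1, -3]], and M = P·diag(3, -2)·P⁻¹.
Then M³ = P·diag(27, -8)·P⁻¹ = [[81, 40], [27, 16]] · [[2, -5], [1, -3]] = [[202, -525], [70, -183]].

[[202, -525], [70, -183]]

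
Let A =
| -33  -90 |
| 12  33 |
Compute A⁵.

[[-2673, -7290], [972, 2673]]

tr A = 0 and det A = -9, so the characteristic polynomial is λ² − (0)λ + (-9) with roots 3 and -3.
Eigenvectors give P = [[-5, -3], [2, 1]] with P⁻¹ = [[1, 3], [-2, -5]], and A = P·diag(3, -3)·P⁻¹.
Then A⁵ = P·diag(243, -243)·P⁻¹ = [[-1215, 729], [486, -243]] · [[1, 3], [-2, -5]] = [[-2673, -7290], [972, 2673]].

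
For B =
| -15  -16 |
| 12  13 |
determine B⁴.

tr B = -2 and det B = -3, so the characteristic polynomial is λ² − (-2)λ + (-3) with roots -3 and 1.
Eigenvectors give P = [[-4, 1], [3, -1]] with P⁻¹ = [[-1, -1], [-3, -4]], and B = P·diag(-3, 1)·P⁻¹.
Then B⁴ = P·diag(81, 1)·P⁻¹ = [[-324, 1], [243, -1]] · [[-1, -1], [-3, -4]] = [[321, 320], [-240, -239]].

[[321, 320], [-240, -239]]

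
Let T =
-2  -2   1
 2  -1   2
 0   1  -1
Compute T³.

[[14, -14, 21], [10, 11, -6], [-8, 1, -5]]

T² = [[0, 7, -7], [-6, -1, -2], [2, -2, 3]]
T³ = [[14, -14, 21], [10, 11, -6], [-8, 1, -5]]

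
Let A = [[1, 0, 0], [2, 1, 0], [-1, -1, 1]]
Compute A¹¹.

A = I + N where N = [[0, 0, 0], [2, 0, 0], [-1, -1, 0]] is strictly lower-triangular, so N³ = 0.
(I + N)¹¹ = I + 11·N + 55·N² = [[1, 0, 0], [22, 1, 0], [-121, -11, 1]].

[[1, 0, 0], [22, 1, 0], [-121, -11, 1]]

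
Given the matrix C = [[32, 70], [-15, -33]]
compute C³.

[[218, 490], [-105, -237]]

tr C = -1 and det C = -6, so the characteristic polynomial is λ² − (-1)λ + (-6) with roots 2 and -3.
Eigenvectors give P = [[7, 2], [-3, -1]] with P⁻¹ = [[1, 2], [-3, -7]], and C = P·diag(2, -3)·P⁻¹.
Then C³ = P·diag(8, -27)·P⁻¹ = [[56, -54], [-24, 27]] · [[1, 2], [-3, -7]] = [[218, 490], [-105, -237]].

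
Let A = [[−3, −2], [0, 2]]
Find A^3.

A^2 = [[9, 2], [0, 4]]
A^3 = [[−27, −14], [0, 8]]

[[−27, −14], [0, 8]]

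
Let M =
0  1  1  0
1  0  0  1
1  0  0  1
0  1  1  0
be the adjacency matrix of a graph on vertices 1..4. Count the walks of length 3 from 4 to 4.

0

The number of length-3 walks from vertex 4 to vertex 4 is entry (4,4) of M³, where M is the adjacency matrix.
M² = [[2, 0, 0, 2], [0, 2, 2, 0], [0, 2, 2, 0], [2, 0, 0, 2]]
M³ = [[0, 4, 4, 0], [4, 0, 0, 4], [4, 0, 0, 4], [0, 4, 4, 0]]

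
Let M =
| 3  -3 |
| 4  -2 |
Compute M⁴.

M² = [[-3, -3], [4, -8]]
M³ = [[-21, 15], [-20, 4]]
M⁴ = [[-3, 33], [-44, 52]]

[[-3, 33], [-44, 52]]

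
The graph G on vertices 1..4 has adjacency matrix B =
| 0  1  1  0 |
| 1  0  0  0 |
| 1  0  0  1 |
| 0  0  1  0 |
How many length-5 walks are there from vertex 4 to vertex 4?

The number of length-5 walks from vertex 4 to vertex 4 is entry (4,4) of B⁵, where B is the adjacency matrix.
B² = [[2, 0, 0, 1], [0, 1, 1, 0], [0, 1, 2, 0], [1, 0, 0, 1]]
B³ = [[0, 2, 3, 0], [2, 0, 0, 1], [3, 0, 0, 2], [0, 1, 2, 0]]
B⁴ = [[5, 0, 0, 3], [0, 2, 3, 0], [0, 3, 5, 0], [3, 0, 0, 2]]
B⁵ = [[0, 5, 8, 0], [5, 0, 0, 3], [8, 0, 0, 5], [0, 3, 5, 0]]

0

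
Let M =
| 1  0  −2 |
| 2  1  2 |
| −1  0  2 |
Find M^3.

[[9, 0, −18], [2, 1, 2], [−9, 0, 18]]

M^2 = [[3, 0, −6], [2, 1, 2], [−3, 0, 6]]
M^3 = [[9, 0, −18], [2, 1, 2], [−9, 0, 18]]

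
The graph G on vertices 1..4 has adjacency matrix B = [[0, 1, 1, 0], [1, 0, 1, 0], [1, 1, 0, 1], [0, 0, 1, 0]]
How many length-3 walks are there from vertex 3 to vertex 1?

4

The number of length-3 walks from vertex 3 to vertex 1 is entry (3,1) of B³, where B is the adjacency matrix.
B² = [[2, 1, 1, 1], [1, 2, 1, 1], [1, 1, 3, 0], [1, 1, 0, 1]]
B³ = [[2, 3, 4, 1], [3, 2, 4, 1], [4, 4, 2, 3], [1, 1, 3, 0]]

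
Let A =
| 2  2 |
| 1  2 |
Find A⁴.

A² = [[6, 8], [4, 6]]
A³ = [[20, 28], [14, 20]]
A⁴ = [[68, 96], [48, 68]]

[[68, 96], [48, 68]]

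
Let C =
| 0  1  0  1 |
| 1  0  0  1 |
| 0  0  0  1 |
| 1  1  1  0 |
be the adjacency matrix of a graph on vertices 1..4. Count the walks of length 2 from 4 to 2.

The number of length-2 walks from vertex 4 to vertex 2 is entry (4,2) of C², where C is the adjacency matrix.
C² = [[2, 1, 1, 1], [1, 2, 1, 1], [1, 1, 1, 0], [1, 1, 0, 3]]

1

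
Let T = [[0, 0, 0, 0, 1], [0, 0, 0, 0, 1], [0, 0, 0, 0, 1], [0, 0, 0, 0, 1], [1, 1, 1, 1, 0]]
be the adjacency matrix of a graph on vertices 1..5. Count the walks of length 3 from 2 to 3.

0

The number of length-3 walks from vertex 2 to vertex 3 is entry (2,3) of T^3, where T is the adjacency matrix.
T^2 = [[1, 1, 1, 1, 0], [1, 1, 1, 1, 0], [1, 1, 1, 1, 0], [1, 1, 1, 1, 0], [0, 0, 0, 0, 4]]
T^3 = [[0, 0, 0, 0, 4], [0, 0, 0, 0, 4], [0, 0, 0, 0, 4], [0, 0, 0, 0, 4], [4, 4, 4, 4, 0]]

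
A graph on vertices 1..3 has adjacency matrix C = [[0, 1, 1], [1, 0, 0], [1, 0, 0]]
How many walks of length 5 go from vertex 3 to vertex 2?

0

The number of length-5 walks from vertex 3 to vertex 2 is entry (3,2) of C⁵, where C is the adjacency matrix.
C² = [[2, 0, 0], [0, 1, 1], [0, 1, 1]]
C³ = [[0, 2, 2], [2, 0, 0], [2, 0, 0]]
C⁴ = [[4, 0, 0], [0, 2, 2], [0, 2, 2]]
C⁵ = [[0, 4, 4], [4, 0, 0], [4, 0, 0]]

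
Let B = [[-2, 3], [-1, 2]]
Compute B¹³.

B² = I (check: tr B = 0 and det B = -1), so B¹³ = B since 13 is odd.

[[-2, 3], [-1, 2]]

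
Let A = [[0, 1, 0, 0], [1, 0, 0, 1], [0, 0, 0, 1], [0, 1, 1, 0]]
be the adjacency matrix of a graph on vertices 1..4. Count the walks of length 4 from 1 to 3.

0

The number of length-4 walks from vertex 1 to vertex 3 is entry (1,3) of A^4, where A is the adjacency matrix.
A^2 = [[1, 0, 0, 1], [0, 2, 1, 0], [0, 1, 1, 0], [1, 0, 0, 2]]
A^3 = [[0, 2, 1, 0], [2, 0, 0, 3], [1, 0, 0, 2], [0, 3, 2, 0]]
A^4 = [[2, 0, 0, 3], [0, 5, 3, 0], [0, 3, 2, 0], [3, 0, 0, 5]]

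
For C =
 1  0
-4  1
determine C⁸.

[[1, 0], [-32, 1]]

C = I + N where N = [[0, 0], [-4, 0]] is strictly lower-triangular, so N² = 0.
(I + N)⁸ = I + 8·N = [[1, 0], [-32, 1]].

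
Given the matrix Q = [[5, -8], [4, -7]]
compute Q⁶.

[[-727, 1456], [-728, 1457]]

tr Q = -2 and det Q = -3, so the characteristic polynomial is λ² − (-2)λ + (-3) with roots 1 and -3.
Eigenvectors give P = [[-2, 1], [-1, 1]] with P⁻¹ = [[-1, 1], [-1, 2]], and Q = P·diag(1, -3)·P⁻¹.
Then Q⁶ = P·diag(1, 729)·P⁻¹ = [[-2, 729], [-1, 729]] · [[-1, 1], [-1, 2]] = [[-727, 1456], [-728, 1457]].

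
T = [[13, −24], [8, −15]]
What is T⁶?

tr T = −2 and det T = −3, so the characteristic polynomial is λ² − (−2)λ + (−3) with roots 1 and −3.
Eigenvectors give P = [[2, −3], [1, −2]] with P⁻¹ = [[2, −3], [1, −2]], and T = P·diag(1, −3)·P⁻¹.
Then T⁶ = P·diag(1, 729)·P⁻¹ = [[2, −2187], [1, −1458]] · [[2, −3], [1, −2]] = [[−2183, 4368], [−1456, 2913]].

[[−2183, 4368], [−1456, 2913]]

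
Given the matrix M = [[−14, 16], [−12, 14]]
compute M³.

[[−56, 64], [−48, 56]]

tr M = 0 and det M = −4, so the characteristic polynomial is λ² − (0)λ + (−4) with roots −2 and 2.
Eigenvectors give P = [[4, 1], [3, 1]] with P⁻¹ = [[1, −1], [−3, 4]], and M = P·diag(−2, 2)·P⁻¹.
Then M³ = P·diag(−8, 8)·P⁻¹ = [[−32, 8], [−24, 8]] · [[1, −1], [−3, 4]] = [[−56, 64], [−48, 56]].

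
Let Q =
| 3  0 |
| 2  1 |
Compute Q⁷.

[[2187, 0], [2186, 1]]

tr Q = 4 and det Q = 3, so the characteristic polynomial is λ² − (4)λ + (3) with roots 3 and 1.
Eigenvectors give P = [[1, 0], [1, 1]] with P⁻¹ = [[1, 0], [−1, 1]], and Q = P·diag(3, 1)·P⁻¹.
Then Q⁷ = P·diag(2187, 1)·P⁻¹ = [[2187, 0], [2187, 1]] · [[1, 0], [−1, 1]] = [[2187, 0], [2186, 1]].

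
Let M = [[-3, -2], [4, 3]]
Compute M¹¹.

[[-3, -2], [4, 3]]

M² = I (check: tr M = 0 and det M = -1), so M¹¹ = M since 11 is odd.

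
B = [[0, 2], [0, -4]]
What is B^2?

[[0, -8], [0, 16]]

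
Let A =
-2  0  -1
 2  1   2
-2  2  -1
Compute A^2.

[[6, -2, 3], [-6, 5, -2], [10, 0, 7]]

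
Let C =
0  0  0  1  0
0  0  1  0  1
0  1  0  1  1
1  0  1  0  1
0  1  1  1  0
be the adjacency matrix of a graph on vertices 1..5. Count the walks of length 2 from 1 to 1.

The number of length-2 walks from vertex 1 to vertex 1 is entry (1,1) of C^2, where C is the adjacency matrix.
C^2 = [[1, 0, 1, 0, 1], [0, 2, 1, 2, 1], [1, 1, 3, 1, 2], [0, 2, 1, 3, 1], [1, 1, 2, 1, 3]]

1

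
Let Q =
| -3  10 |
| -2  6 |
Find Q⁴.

tr Q = 3 and det Q = 2, so the characteristic polynomial is λ² − (3)λ + (2) with roots 1 and 2.
Eigenvectors give P = [[5, 2], [2, 1]] with P⁻¹ = [[1, -2], [-2, 5]], and Q = P·diag(1, 2)·P⁻¹.
Then Q⁴ = P·diag(1, 16)·P⁻¹ = [[5, 32], [2, 16]] · [[1, -2], [-2, 5]] = [[-59, 150], [-30, 76]].

[[-59, 150], [-30, 76]]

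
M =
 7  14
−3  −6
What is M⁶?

[[7, 14], [−3, −6]]

M² = M (a projection; rank 1, trace 1), so M⁶ = M.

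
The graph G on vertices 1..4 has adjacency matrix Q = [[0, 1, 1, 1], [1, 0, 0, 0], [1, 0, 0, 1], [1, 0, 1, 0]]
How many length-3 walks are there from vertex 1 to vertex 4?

4

The number of length-3 walks from vertex 1 to vertex 4 is entry (1,4) of Q³, where Q is the adjacency matrix.
Q² = [[3, 0, 1, 1], [0, 1, 1, 1], [1, 1, 2, 1], [1, 1, 1, 2]]
Q³ = [[2, 3, 4, 4], [3, 0, 1, 1], [4, 1, 2, 3], [4, 1, 3, 2]]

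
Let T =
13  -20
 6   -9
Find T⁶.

tr T = 4 and det T = 3, so the characteristic polynomial is λ² − (4)λ + (3) with roots 3 and 1.
Eigenvectors give P = [[-2, 5], [-1, 3]] with P⁻¹ = [[-3, 5], [-1, 2]], and T = P·diag(3, 1)·P⁻¹.
Then T⁶ = P·diag(729, 1)·P⁻¹ = [[-1458, 5], [-729, 3]] · [[-3, 5], [-1, 2]] = [[4369, -7280], [2184, -3639]].

[[4369, -7280], [2184, -3639]]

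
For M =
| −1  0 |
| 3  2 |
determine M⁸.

[[1, 0], [255, 256]]

tr M = 1 and det M = −2, so the characteristic polynomial is λ² − (1)λ + (−2) with roots −1 and 2.
Eigenvectors give P = [[−1, 0], [1, −1]] with P⁻¹ = [[−1, 0], [−1, −1]], and M = P·diag(−1, 2)·P⁻¹.
Then M⁸ = P·diag(1, 256)·P⁻¹ = [[−1, 0], [1, −256]] · [[−1, 0], [−1, −1]] = [[1, 0], [255, 256]].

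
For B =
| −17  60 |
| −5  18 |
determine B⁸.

tr B = 1 and det B = −6, so the characteristic polynomial is λ² − (1)λ + (−6) with roots −2 and 3.
Eigenvectors give P = [[4, 3], [1, 1]] with P⁻¹ = [[1, −3], [−1, 4]], and B = P·diag(−2, 3)·P⁻¹.
Then B⁸ = P·diag(256, 6561)·P⁻¹ = [[1024, 19683], [256, 6561]] · [[1, −3], [−1, 4]] = [[−18659, 75660], [−6305, 25476]].

[[−18659, 75660], [−6305, 25476]]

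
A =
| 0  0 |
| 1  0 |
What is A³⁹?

A is strictly triangular, hence nilpotent: A² = 0, so A³⁹ = 0.

[[0, 0], [0, 0]]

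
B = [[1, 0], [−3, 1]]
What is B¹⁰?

B = I + N where N = [[0, 0], [−3, 0]] is strictly lower-triangular, so N² = 0.
(I + N)¹⁰ = I + 10·N = [[1, 0], [−30, 1]].

[[1, 0], [−30, 1]]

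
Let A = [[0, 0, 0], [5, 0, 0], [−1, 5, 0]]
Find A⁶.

A is strictly triangular, hence nilpotent: A³ = 0, so A⁶ = 0.

[[0, 0, 0], [0, 0, 0], [0, 0, 0]]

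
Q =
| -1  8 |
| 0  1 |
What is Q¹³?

Q² = I (check: tr Q = 0 and det Q = -1), so Q¹³ = Q since 13 is odd.

[[-1, 8], [0, 1]]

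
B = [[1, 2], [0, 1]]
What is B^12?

B = I + N where N = [[0, 2], [0, 0]] is strictly upper-triangular, so N^2 = 0.
(I + N)^12 = I + 12·N = [[1, 24], [0, 1]].

[[1, 24], [0, 1]]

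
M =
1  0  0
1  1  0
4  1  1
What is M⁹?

[[1, 0, 0], [9, 1, 0], [72, 9, 1]]

M = I + N where N = [[0, 0, 0], [1, 0, 0], [4, 1, 0]] is strictly lower-triangular, so N³ = 0.
(I + N)⁹ = I + 9·N + 36·N² = [[1, 0, 0], [9, 1, 0], [72, 9, 1]].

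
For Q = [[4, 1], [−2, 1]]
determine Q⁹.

tr Q = 5 and det Q = 6, so the characteristic polynomial is λ² − (5)λ + (6) with roots 2 and 3.
Eigenvectors give P = [[−1, −1], [2, 1]] with P⁻¹ = [[1, 1], [−2, −1]], and Q = P·diag(2, 3)·P⁻¹.
Then Q⁹ = P·diag(512, 19683)·P⁻¹ = [[−512, −19683], [1024, 19683]] · [[1, 1], [−2, −1]] = [[38854, 19171], [−38342, −18659]].

[[38854, 19171], [−38342, −18659]]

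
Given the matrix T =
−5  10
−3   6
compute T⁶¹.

T² = T (a projection; rank 1, trace 1), so T⁶¹ = T.

[[−5, 10], [−3, 6]]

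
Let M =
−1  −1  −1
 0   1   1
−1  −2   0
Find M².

[[2, 2, 0], [−1, −1, 1], [1, −1, −1]]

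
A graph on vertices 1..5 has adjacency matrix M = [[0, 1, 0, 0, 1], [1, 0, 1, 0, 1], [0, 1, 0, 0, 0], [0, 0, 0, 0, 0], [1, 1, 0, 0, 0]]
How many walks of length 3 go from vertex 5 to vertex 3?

The number of length-3 walks from vertex 5 to vertex 3 is entry (5,3) of M³, where M is the adjacency matrix.
M² = [[2, 1, 1, 0, 1], [1, 3, 0, 0, 1], [1, 0, 1, 0, 1], [0, 0, 0, 0, 0], [1, 1, 1, 0, 2]]
M³ = [[2, 4, 1, 0, 3], [4, 2, 3, 0, 4], [1, 3, 0, 0, 1], [0, 0, 0, 0, 0], [3, 4, 1, 0, 2]]

1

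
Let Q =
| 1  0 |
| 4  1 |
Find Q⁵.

Q = I + N where N = [[0, 0], [4, 0]] is strictly lower-triangular, so N² = 0.
(I + N)⁵ = I + 5·N = [[1, 0], [20, 1]].

[[1, 0], [20, 1]]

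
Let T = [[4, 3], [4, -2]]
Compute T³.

[[136, 72], [96, -8]]

T² = [[28, 6], [8, 16]]
T³ = [[136, 72], [96, -8]]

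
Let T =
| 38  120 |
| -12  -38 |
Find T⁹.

[[9728, 30720], [-3072, -9728]]

tr T = 0 and det T = -4, so the characteristic polynomial is λ² − (0)λ + (-4) with roots 2 and -2.
Eigenvectors give P = [[10, -3], [-3, 1]] with P⁻¹ = [[1, 3], [3, 10]], and T = P·diag(2, -2)·P⁻¹.
Then T⁹ = P·diag(512, -512)·P⁻¹ = [[5120, 1536], [-1536, -512]] · [[1, 3], [3, 10]] = [[9728, 30720], [-3072, -9728]].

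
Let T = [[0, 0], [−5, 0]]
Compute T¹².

T is strictly triangular, hence nilpotent: T² = 0, so T¹² = 0.

[[0, 0], [0, 0]]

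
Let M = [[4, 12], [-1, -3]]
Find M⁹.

M² = M (a projection; rank 1, trace 1), so M⁹ = M.

[[4, 12], [-1, -3]]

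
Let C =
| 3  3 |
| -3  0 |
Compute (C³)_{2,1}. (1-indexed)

C² = [[0, 9], [-9, -9]]
C³ = [[-27, 0], [0, -27]]

0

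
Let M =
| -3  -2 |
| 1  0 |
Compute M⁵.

tr M = -3 and det M = 2, so the characteristic polynomial is λ² − (-3)λ + (2) with roots -1 and -2.
Eigenvectors give P = [[-1, 2], [1, -1]] with P⁻¹ = [[1, 2], [1, 1]], and M = P·diag(-1, -2)·P⁻¹.
Then M⁵ = P·diag(-1, -32)·P⁻¹ = [[1, -64], [-1, 32]] · [[1, 2], [1, 1]] = [[-63, -62], [31, 30]].

[[-63, -62], [31, 30]]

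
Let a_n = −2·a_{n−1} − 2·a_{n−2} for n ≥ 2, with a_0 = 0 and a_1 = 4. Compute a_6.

With companion matrix M = [[−2, −2], [1, 0]], [a_n, a_{n−1}]ᵀ = M·[a_{n−1}, a_{n−2}]ᵀ, so [a_6, a_5]ᵀ = M^5·[a_1, a_0]ᵀ.
M^5 = [[8, 8], [−4, 0]], giving [a_6, a_5]ᵀ = [[32], [−16]].

32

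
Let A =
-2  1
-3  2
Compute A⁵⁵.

A² = I (check: tr A = 0 and det A = -1), so A⁵⁵ = A since 55 is odd.

[[-2, 1], [-3, 2]]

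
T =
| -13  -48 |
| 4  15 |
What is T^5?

tr T = 2 and det T = -3, so the characteristic polynomial is λ² − (2)λ + (-3) with roots -1 and 3.
Eigenvectors give P = [[-4, -3], [1, 1]] with P⁻¹ = [[-1, -3], [1, 4]], and T = P·diag(-1, 3)·P⁻¹.
Then T^5 = P·diag(-1, 243)·P⁻¹ = [[4, -729], [-1, 243]] · [[-1, -3], [1, 4]] = [[-733, -2928], [244, 975]].

[[-733, -2928], [244, 975]]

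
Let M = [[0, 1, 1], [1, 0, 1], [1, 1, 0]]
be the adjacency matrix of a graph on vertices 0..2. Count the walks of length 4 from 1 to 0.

5

The number of length-4 walks from vertex 1 to vertex 0 is entry (1,0) of M^4, where M is the adjacency matrix.
M^2 = [[2, 1, 1], [1, 2, 1], [1, 1, 2]]
M^3 = [[2, 3, 3], [3, 2, 3], [3, 3, 2]]
M^4 = [[6, 5, 5], [5, 6, 5], [5, 5, 6]]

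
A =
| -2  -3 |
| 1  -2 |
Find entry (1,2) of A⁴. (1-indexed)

A² = [[1, 12], [-4, 1]]
A³ = [[10, -27], [9, 10]]
A⁴ = [[-47, 24], [-8, -47]]

24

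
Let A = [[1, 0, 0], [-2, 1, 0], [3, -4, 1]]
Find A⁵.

[[1, 0, 0], [-10, 1, 0], [95, -20, 1]]

A = I + N where N = [[0, 0, 0], [-2, 0, 0], [3, -4, 0]] is strictly lower-triangular, so N³ = 0.
(I + N)⁵ = I + 5·N + 10·N² = [[1, 0, 0], [-10, 1, 0], [95, -20, 1]].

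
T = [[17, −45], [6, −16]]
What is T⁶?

tr T = 1 and det T = −2, so the characteristic polynomial is λ² − (1)λ + (−2) with roots 2 and −1.
Eigenvectors give P = [[−3, −5], [−1, −2]] with P⁻¹ = [[−2, 5], [1, −3]], and T = P·diag(2, −1)·P⁻¹.
Then T⁶ = P·diag(64, 1)·P⁻¹ = [[−192, −5], [−64, −2]] · [[−2, 5], [1, −3]] = [[379, −945], [126, −314]].

[[379, −945], [126, −314]]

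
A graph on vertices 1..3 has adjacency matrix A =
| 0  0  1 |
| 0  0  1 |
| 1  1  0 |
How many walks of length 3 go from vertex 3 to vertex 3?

The number of length-3 walks from vertex 3 to vertex 3 is entry (3,3) of A^3, where A is the adjacency matrix.
A^2 = [[1, 1, 0], [1, 1, 0], [0, 0, 2]]
A^3 = [[0, 0, 2], [0, 0, 2], [2, 2, 0]]

0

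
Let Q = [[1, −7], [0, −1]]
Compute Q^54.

Q² = I (check: tr Q = 0 and det Q = −1), so Q^54 = I since 54 is even.

[[1, 0], [0, 1]]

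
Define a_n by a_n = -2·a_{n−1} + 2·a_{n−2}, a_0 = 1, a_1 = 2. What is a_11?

23168

With companion matrix M = [[-2, 2], [1, 0]], [a_n, a_{n−1}]ᵀ = M·[a_{n−1}, a_{n−2}]ᵀ, so [a_11, a_10]ᵀ = M¹⁰·[a_1, a_0]ᵀ.
M¹⁰ = [[18272, -13376], [-6688, 4896]], giving [a_11, a_10]ᵀ = [[23168], [-8480]].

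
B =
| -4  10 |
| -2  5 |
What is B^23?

[[-4, 10], [-2, 5]]

B² = B (a projection; rank 1, trace 1), so B^23 = B.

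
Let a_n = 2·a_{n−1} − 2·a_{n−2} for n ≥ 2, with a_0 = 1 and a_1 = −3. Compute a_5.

12

With companion matrix M = [[2, −2], [1, 0]], [a_n, a_{n−1}]ᵀ = M·[a_{n−1}, a_{n−2}]ᵀ, so [a_5, a_4]ᵀ = M⁴·[a_1, a_0]ᵀ.
M⁴ = [[−4, 0], [0, −4]], giving [a_5, a_4]ᵀ = [[12], [−4]].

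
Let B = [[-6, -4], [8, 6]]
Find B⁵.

[[-96, -64], [128, 96]]

tr B = 0 and det B = -4, so the characteristic polynomial is λ² − (0)λ + (-4) with roots 2 and -2.
Eigenvectors give P = [[-1, -1], [2, 1]] with P⁻¹ = [[1, 1], [-2, -1]], and B = P·diag(2, -2)·P⁻¹.
Then B⁵ = P·diag(32, -32)·P⁻¹ = [[-32, 32], [64, -32]] · [[1, 1], [-2, -1]] = [[-96, -64], [128, 96]].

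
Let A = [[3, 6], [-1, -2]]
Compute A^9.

A² = A (a projection; rank 1, trace 1), so A^9 = A.

[[3, 6], [-1, -2]]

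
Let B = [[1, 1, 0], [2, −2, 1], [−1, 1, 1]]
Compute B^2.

[[3, −1, 1], [−3, 7, −1], [0, −2, 2]]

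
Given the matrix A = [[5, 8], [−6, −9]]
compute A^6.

[[−2183, −2912], [2184, 2913]]

tr A = −4 and det A = 3, so the characteristic polynomial is λ² − (−4)λ + (3) with roots −1 and −3.
Eigenvectors give P = [[4, −1], [−3, 1]] with P⁻¹ = [[1, 1], [3, 4]], and A = P·diag(−1, −3)·P⁻¹.
Then A^6 = P·diag(1, 729)·P⁻¹ = [[4, −729], [−3, 729]] · [[1, 1], [3, 4]] = [[−2183, −2912], [2184, 2913]].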